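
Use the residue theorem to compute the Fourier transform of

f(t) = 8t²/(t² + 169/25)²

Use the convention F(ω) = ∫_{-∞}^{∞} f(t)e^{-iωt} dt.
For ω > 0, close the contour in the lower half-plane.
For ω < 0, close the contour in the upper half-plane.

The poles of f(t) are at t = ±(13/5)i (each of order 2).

Let g(z) = f(z)e^{-iωz}; for large |z| the factor e^{-iωz} decays in the lower half-plane when ω > 0 and in the upper half-plane when ω < 0.

Case ω > 0 (lower half-plane, clockwise contour ⇒ F(ω) = -2πi·ΣRes):
  Res_{z = - \frac{13 i}{5}} g(z) = i \left(\frac{10}{13} - 2 \omega\right) e^{- \frac{13 \omega}{5}} (pole of order 2)
  F(ω) = -2πi·ΣRes = \frac{4 \pi \left(5 - 13 \omega\right) e^{- \frac{13 \omega}{5}}}{13}

Case ω < 0 (upper half-plane, counterclockwise contour ⇒ F(ω) = +2πi·ΣRes):
  Res_{z = \frac{13 i}{5}} g(z) = i \left(- 2 \omega - \frac{10}{13}\right) e^{\frac{13 \omega}{5}} (pole of order 2)
  F(ω) = 2πi·ΣRes = \frac{4 \pi \left(13 \omega + 5\right) e^{\frac{13 \omega}{5}}}{13}

Both cases combine into a single formula in |ω|:

F(ω) = \frac{4 \pi \left(5 - 13 \left|{\omega}\right|\right) e^{- \frac{13 \left|{\omega}\right|}{5}}}{13}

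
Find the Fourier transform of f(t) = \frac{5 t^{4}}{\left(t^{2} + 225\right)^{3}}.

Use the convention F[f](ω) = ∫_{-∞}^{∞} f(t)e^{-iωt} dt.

F(ω) = \frac{\pi \left(75 \omega^{2} - 25 \left|{\omega}\right| + 1\right) e^{- 15 \left|{\omega}\right|}}{8}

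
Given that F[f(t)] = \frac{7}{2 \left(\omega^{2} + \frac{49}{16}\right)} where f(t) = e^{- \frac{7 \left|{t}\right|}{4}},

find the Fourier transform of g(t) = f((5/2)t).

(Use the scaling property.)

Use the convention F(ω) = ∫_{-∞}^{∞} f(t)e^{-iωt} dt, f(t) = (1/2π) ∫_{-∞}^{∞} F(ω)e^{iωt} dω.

F[g](ω) = \frac{560}{64 \omega^{2} + 1225}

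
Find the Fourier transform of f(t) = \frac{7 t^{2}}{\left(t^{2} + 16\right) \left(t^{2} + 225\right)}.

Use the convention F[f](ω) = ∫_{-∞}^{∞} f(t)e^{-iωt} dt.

F(ω) = \frac{7 \pi \left(15 - 4 e^{11 \left|{\omega}\right|}\right) e^{- 15 \left|{\omega}\right|}}{209}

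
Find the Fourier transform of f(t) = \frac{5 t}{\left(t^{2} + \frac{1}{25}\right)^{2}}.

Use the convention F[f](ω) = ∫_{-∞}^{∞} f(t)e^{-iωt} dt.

F(ω) = - \frac{25 i \pi \omega e^{- \frac{\left|{\omega}\right|}{5}}}{2}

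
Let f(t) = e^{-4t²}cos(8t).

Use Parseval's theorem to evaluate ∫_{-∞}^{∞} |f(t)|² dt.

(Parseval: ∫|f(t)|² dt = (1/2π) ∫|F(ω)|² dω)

∫|f(t)|² dt = \frac{\sqrt{2} \sqrt{\pi} \left(1 + e^{8}\right)}{8 e^{8}}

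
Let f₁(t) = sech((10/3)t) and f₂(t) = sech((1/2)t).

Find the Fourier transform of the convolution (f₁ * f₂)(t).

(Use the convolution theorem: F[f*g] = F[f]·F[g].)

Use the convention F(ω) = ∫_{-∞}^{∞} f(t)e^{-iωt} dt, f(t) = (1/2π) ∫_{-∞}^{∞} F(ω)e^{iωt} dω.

F[f₁*f₂](ω) = \frac{3 \pi^{2}}{5 \cosh{\left(\frac{3 \pi \omega}{20} \right)} \cosh{\left(\pi \omega \right)}}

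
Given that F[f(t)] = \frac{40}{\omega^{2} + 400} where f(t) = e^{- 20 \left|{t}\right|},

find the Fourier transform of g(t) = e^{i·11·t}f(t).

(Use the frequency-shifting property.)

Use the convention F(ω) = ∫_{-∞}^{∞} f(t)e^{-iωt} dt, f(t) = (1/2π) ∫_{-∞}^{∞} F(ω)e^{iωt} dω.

F[g](ω) = \frac{40}{\left(\omega - 11\right)^{2} + 400}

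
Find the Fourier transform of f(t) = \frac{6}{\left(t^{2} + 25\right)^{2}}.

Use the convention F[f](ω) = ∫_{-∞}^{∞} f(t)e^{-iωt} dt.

F(ω) = \frac{3 \pi \left(5 \left|{\omega}\right| + 1\right) e^{- 5 \left|{\omega}\right|}}{125}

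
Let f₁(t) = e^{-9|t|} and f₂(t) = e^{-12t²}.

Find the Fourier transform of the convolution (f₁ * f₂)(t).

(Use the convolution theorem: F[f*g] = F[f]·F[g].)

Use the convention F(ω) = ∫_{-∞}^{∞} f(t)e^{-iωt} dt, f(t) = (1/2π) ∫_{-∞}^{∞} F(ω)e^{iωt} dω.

F[f₁*f₂](ω) = \frac{3 \sqrt{3} \sqrt{\pi} e^{- \frac{\omega^{2}}{48}}}{\omega^{2} + 81}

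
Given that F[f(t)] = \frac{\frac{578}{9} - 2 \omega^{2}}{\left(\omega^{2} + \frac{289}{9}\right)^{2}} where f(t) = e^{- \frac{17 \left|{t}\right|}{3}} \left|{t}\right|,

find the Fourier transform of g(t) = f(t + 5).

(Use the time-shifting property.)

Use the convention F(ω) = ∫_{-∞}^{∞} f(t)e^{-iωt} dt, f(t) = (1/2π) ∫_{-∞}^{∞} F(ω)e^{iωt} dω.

F[g](ω) = \frac{\left(5202 - 162 \omega^{2}\right) e^{5 i \omega}}{\left(9 \omega^{2} + 289\right)^{2}}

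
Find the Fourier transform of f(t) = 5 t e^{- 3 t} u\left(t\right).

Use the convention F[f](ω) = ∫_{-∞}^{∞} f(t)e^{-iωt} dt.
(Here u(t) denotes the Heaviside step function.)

F(ω) = \frac{5}{\left(i \omega + 3\right)^{2}}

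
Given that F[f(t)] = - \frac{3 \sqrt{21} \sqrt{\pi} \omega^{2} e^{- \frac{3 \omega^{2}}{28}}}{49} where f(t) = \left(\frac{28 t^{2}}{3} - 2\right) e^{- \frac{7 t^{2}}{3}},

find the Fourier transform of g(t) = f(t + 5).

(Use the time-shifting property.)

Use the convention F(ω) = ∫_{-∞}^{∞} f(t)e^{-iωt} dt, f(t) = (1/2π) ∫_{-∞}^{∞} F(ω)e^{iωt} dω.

F[g](ω) = - \frac{3 \sqrt{21} \sqrt{\pi} \omega^{2} e^{- \frac{\omega \left(3 \omega - 140 i\right)}{28}}}{49}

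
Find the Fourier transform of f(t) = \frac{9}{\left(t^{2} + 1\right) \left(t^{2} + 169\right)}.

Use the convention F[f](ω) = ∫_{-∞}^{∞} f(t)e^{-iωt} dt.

F(ω) = \frac{3 \pi \left(13 e^{12 \left|{\omega}\right|} - 1\right) e^{- 13 \left|{\omega}\right|}}{728}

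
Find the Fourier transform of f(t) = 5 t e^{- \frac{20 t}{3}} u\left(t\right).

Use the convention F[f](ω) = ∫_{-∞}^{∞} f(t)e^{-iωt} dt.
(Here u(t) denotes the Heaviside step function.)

F(ω) = \frac{45}{\left(3 i \omega + 20\right)^{2}}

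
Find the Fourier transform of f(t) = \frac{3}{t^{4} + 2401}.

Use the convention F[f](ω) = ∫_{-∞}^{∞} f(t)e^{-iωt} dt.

F(ω) = \frac{3 \pi e^{- \frac{7 \sqrt{2} \left|{\omega}\right|}{2}} \sin{\left(\frac{7 \sqrt{2} \left|{\omega}\right|}{2} + \frac{\pi}{4} \right)}}{343}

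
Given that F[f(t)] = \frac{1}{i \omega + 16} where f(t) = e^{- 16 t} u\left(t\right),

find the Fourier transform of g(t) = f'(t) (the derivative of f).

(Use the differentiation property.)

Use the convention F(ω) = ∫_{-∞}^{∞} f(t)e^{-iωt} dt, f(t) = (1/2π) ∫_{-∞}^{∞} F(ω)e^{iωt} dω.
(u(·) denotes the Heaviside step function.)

F[g](ω) = \frac{\omega}{\omega - 16 i}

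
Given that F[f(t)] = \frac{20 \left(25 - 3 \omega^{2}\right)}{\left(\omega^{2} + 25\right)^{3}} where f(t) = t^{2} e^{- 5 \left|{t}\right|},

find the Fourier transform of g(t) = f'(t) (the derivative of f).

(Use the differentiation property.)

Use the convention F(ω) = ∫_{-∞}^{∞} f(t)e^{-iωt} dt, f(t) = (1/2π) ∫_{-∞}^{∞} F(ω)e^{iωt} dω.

F[g](ω) = - \frac{20 i \omega \left(3 \omega^{2} - 25\right)}{\left(\omega^{2} + 25\right)^{3}}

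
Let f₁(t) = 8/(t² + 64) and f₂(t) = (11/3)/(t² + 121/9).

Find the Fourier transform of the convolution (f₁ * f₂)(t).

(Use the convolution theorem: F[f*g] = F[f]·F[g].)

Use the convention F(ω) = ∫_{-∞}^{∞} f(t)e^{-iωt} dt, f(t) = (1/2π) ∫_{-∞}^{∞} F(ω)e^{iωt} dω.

F[f₁*f₂](ω) = \pi^{2} e^{- \frac{35 \left|{\omega}\right|}{3}}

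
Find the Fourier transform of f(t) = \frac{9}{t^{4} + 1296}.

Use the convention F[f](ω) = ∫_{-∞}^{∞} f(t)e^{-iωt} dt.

F(ω) = \frac{\pi e^{- 3 \sqrt{2} \left|{\omega}\right|} \sin{\left(3 \sqrt{2} \left|{\omega}\right| + \frac{\pi}{4} \right)}}{24}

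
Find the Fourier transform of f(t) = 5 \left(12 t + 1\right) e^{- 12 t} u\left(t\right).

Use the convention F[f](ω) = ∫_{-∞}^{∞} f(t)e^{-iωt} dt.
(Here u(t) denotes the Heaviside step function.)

F(ω) = \frac{5 \left(- i \omega - 24\right)}{\omega^{2} - 24 i \omega - 144}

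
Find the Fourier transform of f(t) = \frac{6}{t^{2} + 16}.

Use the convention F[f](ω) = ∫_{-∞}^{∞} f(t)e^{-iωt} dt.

F(ω) = \frac{3 \pi e^{- 4 \left|{\omega}\right|}}{2}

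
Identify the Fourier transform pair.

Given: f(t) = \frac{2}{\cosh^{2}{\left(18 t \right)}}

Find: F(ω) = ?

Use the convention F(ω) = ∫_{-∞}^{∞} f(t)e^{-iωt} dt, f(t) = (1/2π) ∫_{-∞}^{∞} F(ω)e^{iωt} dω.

F(ω) = \frac{\pi \omega}{162 \sinh{\left(\frac{\pi \omega}{36} \right)}}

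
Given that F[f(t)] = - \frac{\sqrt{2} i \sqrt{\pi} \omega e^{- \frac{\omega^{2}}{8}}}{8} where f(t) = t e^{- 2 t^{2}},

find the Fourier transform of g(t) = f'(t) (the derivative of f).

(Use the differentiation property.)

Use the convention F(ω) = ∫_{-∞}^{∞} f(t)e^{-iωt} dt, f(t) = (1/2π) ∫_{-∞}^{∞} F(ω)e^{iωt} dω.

F[g](ω) = \frac{\sqrt{2} \sqrt{\pi} \omega^{2} e^{- \frac{\omega^{2}}{8}}}{8}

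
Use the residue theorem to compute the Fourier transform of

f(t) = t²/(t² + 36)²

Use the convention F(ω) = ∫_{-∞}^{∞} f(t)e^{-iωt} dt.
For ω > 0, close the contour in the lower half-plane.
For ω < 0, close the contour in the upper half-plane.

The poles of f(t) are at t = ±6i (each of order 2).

Let g(z) = f(z)e^{-iωz}; for large |z| the factor e^{-iωz} decays in the lower half-plane when ω > 0 and in the upper half-plane when ω < 0.

Case ω > 0 (lower half-plane, clockwise contour ⇒ F(ω) = -2πi·ΣRes):
  Res_{z = - 6 i} g(z) = \frac{i \left(1 - 6 \omega\right) e^{- 6 \omega}}{24} (pole of order 2)
  F(ω) = -2πi·ΣRes = \frac{\pi \left(1 - 6 \omega\right) e^{- 6 \omega}}{12}

Case ω < 0 (upper half-plane, counterclockwise contour ⇒ F(ω) = +2πi·ΣRes):
  Res_{z = 6 i} g(z) = \frac{i \left(- 6 \omega - 1\right) e^{6 \omega}}{24} (pole of order 2)
  F(ω) = 2πi·ΣRes = \frac{\pi \left(6 \omega + 1\right) e^{6 \omega}}{12}

Both cases combine into a single formula in |ω|:

F(ω) = \frac{\pi \left(1 - 6 \left|{\omega}\right|\right) e^{- 6 \left|{\omega}\right|}}{12}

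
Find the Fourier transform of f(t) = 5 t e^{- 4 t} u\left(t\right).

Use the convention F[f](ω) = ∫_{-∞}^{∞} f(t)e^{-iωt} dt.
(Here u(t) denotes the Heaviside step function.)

F(ω) = \frac{5}{\left(i \omega + 4\right)^{2}}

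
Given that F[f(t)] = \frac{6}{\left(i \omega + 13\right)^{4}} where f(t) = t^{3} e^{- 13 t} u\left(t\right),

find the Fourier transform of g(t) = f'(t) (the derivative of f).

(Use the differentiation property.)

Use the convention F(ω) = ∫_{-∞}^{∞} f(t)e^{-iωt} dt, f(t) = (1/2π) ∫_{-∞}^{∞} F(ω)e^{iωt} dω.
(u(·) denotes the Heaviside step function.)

F[g](ω) = \frac{6 i \omega}{\left(i \omega + 13\right)^{4}}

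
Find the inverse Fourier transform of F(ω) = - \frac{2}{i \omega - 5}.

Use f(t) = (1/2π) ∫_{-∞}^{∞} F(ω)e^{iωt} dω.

f(t) = 2 e^{5 t} u\left(- t\right)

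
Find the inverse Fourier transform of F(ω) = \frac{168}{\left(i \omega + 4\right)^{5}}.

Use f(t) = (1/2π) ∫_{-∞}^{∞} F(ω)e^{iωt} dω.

f(t) = 7 t^{4} e^{- 4 t} u\left(t\right)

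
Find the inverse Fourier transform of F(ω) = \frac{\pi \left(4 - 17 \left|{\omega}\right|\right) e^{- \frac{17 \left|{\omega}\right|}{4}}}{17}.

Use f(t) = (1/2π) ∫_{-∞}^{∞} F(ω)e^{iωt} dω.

f(t) = \frac{2 t^{2}}{\left(t^{2} + \frac{289}{16}\right)^{2}}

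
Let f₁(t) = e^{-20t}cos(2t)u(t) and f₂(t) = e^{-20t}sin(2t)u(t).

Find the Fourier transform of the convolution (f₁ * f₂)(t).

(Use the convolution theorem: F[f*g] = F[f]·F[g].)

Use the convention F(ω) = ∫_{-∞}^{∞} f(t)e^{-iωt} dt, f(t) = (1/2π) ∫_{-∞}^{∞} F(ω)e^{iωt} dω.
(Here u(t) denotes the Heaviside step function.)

F[f₁*f₂](ω) = \frac{2 \left(i \omega + 20\right)}{\left(\left(i \omega + 20\right)^{2} + 4\right)^{2}}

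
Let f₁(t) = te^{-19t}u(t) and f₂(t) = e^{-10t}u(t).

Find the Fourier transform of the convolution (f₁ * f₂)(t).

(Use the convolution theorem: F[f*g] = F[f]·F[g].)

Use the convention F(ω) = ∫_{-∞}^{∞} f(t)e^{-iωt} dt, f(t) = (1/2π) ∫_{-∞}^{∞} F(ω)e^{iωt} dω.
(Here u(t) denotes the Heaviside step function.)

F[f₁*f₂](ω) = \frac{1}{\left(i \omega + 10\right) \left(i \omega + 19\right)^{2}}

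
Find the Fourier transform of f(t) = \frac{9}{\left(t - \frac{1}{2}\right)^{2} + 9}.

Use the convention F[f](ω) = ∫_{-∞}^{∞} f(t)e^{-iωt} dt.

F(ω) = 3 \pi e^{- \frac{i \omega}{2} - 3 \left|{\omega}\right|}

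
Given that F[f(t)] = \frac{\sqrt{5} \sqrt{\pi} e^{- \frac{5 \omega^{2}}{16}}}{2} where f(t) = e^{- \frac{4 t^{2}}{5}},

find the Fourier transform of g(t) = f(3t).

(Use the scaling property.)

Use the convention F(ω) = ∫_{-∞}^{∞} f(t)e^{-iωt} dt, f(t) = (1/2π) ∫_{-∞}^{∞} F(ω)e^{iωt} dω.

F[g](ω) = \frac{\sqrt{5} \sqrt{\pi} e^{- \frac{5 \omega^{2}}{144}}}{6}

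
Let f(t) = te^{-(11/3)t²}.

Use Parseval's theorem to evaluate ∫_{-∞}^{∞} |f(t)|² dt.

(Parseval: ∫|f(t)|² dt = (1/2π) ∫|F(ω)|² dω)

∫|f(t)|² dt = \frac{3 \sqrt{66} \sqrt{\pi}}{968}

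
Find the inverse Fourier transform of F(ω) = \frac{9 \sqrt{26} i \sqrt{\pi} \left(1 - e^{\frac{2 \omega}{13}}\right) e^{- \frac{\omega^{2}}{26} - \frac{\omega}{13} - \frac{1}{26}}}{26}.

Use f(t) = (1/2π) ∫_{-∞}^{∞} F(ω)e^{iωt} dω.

f(t) = 9 e^{- \frac{13 t^{2}}{2}} \sin{\left(t \right)}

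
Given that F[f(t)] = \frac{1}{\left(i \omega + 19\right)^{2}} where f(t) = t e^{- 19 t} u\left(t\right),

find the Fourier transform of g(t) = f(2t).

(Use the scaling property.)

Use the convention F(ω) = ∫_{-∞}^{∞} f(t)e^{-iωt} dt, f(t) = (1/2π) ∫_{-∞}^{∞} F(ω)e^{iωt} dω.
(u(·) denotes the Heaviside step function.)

F[g](ω) = \frac{2}{\left(i \omega + 38\right)^{2}}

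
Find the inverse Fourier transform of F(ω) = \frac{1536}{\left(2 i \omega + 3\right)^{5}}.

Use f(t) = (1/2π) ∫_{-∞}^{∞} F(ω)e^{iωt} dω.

f(t) = 2 t^{4} e^{- \frac{3 t}{2}} u\left(t\right)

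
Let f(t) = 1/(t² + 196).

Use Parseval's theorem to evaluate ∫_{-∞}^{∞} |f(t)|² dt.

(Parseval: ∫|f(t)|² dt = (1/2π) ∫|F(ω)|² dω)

∫|f(t)|² dt = \frac{\pi}{5488}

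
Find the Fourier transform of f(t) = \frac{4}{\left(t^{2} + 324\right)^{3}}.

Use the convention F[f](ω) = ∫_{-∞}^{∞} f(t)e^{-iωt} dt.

F(ω) = \frac{\pi \left(108 \omega^{2} + 18 \left|{\omega}\right| + 1\right) e^{- 18 \left|{\omega}\right|}}{1259712}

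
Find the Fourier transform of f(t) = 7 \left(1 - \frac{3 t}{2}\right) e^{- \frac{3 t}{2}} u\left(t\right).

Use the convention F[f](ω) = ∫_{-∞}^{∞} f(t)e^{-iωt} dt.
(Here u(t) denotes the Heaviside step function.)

F(ω) = \frac{28 i \omega}{- 4 \omega^{2} + 12 i \omega + 9}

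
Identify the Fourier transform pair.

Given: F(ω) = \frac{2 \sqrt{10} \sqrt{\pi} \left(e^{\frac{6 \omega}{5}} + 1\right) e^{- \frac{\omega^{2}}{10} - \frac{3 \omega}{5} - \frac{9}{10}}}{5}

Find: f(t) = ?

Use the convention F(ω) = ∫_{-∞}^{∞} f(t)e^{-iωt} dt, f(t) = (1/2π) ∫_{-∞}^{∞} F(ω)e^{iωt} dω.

f(t) = 4 e^{- \frac{5 t^{2}}{2}} \cos{\left(3 t \right)}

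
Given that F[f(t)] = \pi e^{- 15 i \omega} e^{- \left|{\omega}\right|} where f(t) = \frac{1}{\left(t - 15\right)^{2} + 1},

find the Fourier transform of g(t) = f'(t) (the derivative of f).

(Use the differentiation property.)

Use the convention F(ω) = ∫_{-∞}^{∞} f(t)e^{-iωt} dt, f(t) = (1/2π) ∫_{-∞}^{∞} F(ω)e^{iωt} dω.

F[g](ω) = i \pi \omega e^{- 15 i \omega - \left|{\omega}\right|}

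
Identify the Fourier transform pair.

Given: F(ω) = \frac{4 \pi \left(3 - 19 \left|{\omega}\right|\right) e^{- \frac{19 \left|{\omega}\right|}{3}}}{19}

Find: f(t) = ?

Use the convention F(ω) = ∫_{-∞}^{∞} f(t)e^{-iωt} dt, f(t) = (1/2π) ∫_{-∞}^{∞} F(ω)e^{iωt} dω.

f(t) = \frac{8 t^{2}}{\left(t^{2} + \frac{361}{9}\right)^{2}}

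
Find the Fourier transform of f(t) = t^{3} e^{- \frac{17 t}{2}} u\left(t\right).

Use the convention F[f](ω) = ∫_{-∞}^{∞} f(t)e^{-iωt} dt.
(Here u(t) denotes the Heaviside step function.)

F(ω) = \frac{96}{\left(2 i \omega + 17\right)^{4}}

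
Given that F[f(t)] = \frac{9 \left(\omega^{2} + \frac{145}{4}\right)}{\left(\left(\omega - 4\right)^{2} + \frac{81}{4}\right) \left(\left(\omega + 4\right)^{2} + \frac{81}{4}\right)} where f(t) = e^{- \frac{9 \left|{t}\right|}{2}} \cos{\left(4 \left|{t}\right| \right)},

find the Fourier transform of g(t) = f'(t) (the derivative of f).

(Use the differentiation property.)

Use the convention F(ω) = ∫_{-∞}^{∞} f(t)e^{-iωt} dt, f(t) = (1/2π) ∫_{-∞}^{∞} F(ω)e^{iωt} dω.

F[g](ω) = \frac{36 i \omega \left(4 \omega^{2} + 145\right)}{16 \omega^{4} + 136 \omega^{2} + 21025}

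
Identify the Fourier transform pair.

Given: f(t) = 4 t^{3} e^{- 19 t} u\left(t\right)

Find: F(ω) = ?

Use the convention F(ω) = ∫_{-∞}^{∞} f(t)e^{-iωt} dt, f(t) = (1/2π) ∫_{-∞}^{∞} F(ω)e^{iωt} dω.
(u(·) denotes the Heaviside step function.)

F(ω) = \frac{24}{\left(i \omega + 19\right)^{4}}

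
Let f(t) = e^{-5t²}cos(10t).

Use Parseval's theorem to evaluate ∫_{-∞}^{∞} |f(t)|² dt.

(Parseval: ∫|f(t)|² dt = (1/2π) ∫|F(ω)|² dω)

∫|f(t)|² dt = \frac{\sqrt{10} \sqrt{\pi} \left(1 + e^{10}\right)}{20 e^{10}}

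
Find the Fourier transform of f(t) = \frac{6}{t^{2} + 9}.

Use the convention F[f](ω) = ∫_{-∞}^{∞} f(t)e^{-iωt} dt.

F(ω) = 2 \pi e^{- 3 \left|{\omega}\right|}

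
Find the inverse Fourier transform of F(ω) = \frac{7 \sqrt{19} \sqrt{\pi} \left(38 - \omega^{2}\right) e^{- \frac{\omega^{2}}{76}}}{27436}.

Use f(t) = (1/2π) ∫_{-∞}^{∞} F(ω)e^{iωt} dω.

f(t) = 7 t^{2} e^{- 19 t^{2}}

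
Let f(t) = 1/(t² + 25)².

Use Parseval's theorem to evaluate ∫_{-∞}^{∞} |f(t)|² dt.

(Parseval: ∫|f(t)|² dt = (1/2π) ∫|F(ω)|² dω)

∫|f(t)|² dt = \frac{\pi}{250000}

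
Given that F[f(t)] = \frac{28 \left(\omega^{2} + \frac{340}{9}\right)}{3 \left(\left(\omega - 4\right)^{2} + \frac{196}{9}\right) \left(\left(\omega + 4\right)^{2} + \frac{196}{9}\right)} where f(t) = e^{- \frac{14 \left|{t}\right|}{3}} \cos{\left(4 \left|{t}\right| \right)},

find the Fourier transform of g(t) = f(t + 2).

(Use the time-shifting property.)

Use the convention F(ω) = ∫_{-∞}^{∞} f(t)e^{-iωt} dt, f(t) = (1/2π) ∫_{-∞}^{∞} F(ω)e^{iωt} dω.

F[g](ω) = \frac{\left(756 \omega^{2} + 28560\right) e^{2 i \omega}}{81 \omega^{4} + 936 \omega^{2} + 115600}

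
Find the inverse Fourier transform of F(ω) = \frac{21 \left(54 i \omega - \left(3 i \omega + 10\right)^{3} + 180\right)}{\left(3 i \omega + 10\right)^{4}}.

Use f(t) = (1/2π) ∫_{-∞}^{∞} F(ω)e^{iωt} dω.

f(t) = 7 \left(t^{2} - 1\right) e^{- \frac{10 t}{3}} u\left(t\right)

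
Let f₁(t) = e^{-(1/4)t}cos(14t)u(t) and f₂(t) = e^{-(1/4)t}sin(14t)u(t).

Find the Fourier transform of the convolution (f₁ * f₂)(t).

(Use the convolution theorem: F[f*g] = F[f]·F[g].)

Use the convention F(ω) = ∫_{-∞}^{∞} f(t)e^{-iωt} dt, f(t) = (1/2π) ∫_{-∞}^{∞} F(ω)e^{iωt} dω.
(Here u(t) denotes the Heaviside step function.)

F[f₁*f₂](ω) = \frac{896 \left(4 i \omega + 1\right)}{\left(\left(4 i \omega + 1\right)^{2} + 3136\right)^{2}}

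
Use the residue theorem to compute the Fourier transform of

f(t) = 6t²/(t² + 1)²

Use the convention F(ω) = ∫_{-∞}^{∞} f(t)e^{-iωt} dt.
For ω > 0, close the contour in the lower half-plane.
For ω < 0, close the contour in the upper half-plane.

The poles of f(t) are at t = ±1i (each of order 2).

Let g(z) = f(z)e^{-iωz}; for large |z| the factor e^{-iωz} decays in the lower half-plane when ω > 0 and in the upper half-plane when ω < 0.

Case ω > 0 (lower half-plane, clockwise contour ⇒ F(ω) = -2πi·ΣRes):
  Res_{z = - i} g(z) = \frac{3 i \left(1 - \omega\right) e^{- \omega}}{2} (pole of order 2)
  F(ω) = -2πi·ΣRes = 3 \pi \left(1 - \omega\right) e^{- \omega}

Case ω < 0 (upper half-plane, counterclockwise contour ⇒ F(ω) = +2πi·ΣRes):
  Res_{z = i} g(z) = \frac{3 i \left(- \omega - 1\right) e^{\omega}}{2} (pole of order 2)
  F(ω) = 2πi·ΣRes = 3 \pi \left(\omega + 1\right) e^{\omega}

Both cases combine into a single formula in |ω|:

F(ω) = 3 \pi \left(1 - \left|{\omega}\right|\right) e^{- \left|{\omega}\right|}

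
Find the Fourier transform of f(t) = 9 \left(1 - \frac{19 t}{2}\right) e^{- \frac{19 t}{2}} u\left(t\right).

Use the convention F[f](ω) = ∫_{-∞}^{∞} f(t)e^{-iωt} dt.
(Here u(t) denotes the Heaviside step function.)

F(ω) = \frac{36 i \omega}{- 4 \omega^{2} + 76 i \omega + 361}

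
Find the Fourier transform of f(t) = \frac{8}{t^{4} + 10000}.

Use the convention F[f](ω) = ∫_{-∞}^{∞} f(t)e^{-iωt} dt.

F(ω) = \frac{\pi e^{- 5 \sqrt{2} \left|{\omega}\right|} \sin{\left(5 \sqrt{2} \left|{\omega}\right| + \frac{\pi}{4} \right)}}{125}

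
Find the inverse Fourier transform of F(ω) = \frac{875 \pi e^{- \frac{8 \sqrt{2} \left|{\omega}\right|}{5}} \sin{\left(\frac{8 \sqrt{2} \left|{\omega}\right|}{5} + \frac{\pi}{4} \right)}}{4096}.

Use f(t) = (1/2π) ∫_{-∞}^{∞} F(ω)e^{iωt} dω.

f(t) = \frac{7}{t^{4} + \frac{65536}{625}}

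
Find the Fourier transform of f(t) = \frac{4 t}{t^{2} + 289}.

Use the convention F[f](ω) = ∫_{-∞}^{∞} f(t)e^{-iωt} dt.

F(ω) = - 4 i \pi e^{- 17 \left|{\omega}\right|} \operatorname{sign}{\left(\omega \right)}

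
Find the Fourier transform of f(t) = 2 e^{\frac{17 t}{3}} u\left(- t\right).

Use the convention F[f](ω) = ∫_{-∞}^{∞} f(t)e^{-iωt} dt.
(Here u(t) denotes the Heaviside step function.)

F(ω) = - \frac{6}{3 i \omega - 17}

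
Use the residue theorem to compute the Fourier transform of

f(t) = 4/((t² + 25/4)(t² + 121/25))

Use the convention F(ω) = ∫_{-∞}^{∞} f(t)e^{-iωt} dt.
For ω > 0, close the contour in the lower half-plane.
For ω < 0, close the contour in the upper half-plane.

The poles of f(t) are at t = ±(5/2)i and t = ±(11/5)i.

Let g(z) = f(z)e^{-iωz}; for large |z| the factor e^{-iωz} decays in the lower half-plane when ω > 0 and in the upper half-plane when ω < 0.

Case ω > 0 (lower half-plane, clockwise contour ⇒ F(ω) = -2πi·ΣRes):
  Res_{z = - \frac{5 i}{2}} g(z) = - \frac{80 i e^{- \frac{5 \omega}{2}}}{141}
  Res_{z = - \frac{11 i}{5}} g(z) = \frac{1000 i e^{- \frac{11 \omega}{5}}}{1551}
  F(ω) = -2πi·ΣRes = - \frac{160 \pi e^{- \frac{5 \omega}{2}}}{141} + \frac{2000 \pi e^{- \frac{11 \omega}{5}}}{1551}

Case ω < 0 (upper half-plane, counterclockwise contour ⇒ F(ω) = +2πi·ΣRes):
  Res_{z = \frac{5 i}{2}} g(z) = \frac{80 i e^{\frac{5 \omega}{2}}}{141}
  Res_{z = \frac{11 i}{5}} g(z) = - \frac{1000 i e^{\frac{11 \omega}{5}}}{1551}
  F(ω) = 2πi·ΣRes = \frac{80 \pi \left(25 e^{\frac{11 \omega}{5}} - 22 e^{\frac{5 \omega}{2}}\right)}{1551}

Both cases combine into a single formula in |ω|:

F(ω) = - \frac{160 \pi e^{- \frac{5 \left|{\omega}\right|}{2}}}{141} + \frac{2000 \pi e^{- \frac{11 \left|{\omega}\right|}{5}}}{1551}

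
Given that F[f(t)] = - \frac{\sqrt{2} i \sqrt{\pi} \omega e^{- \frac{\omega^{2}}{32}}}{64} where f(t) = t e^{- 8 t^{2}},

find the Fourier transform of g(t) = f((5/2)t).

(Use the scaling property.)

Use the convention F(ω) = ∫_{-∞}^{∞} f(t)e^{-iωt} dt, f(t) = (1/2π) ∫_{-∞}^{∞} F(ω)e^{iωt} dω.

F[g](ω) = - \frac{\sqrt{2} i \sqrt{\pi} \omega e^{- \frac{\omega^{2}}{200}}}{400}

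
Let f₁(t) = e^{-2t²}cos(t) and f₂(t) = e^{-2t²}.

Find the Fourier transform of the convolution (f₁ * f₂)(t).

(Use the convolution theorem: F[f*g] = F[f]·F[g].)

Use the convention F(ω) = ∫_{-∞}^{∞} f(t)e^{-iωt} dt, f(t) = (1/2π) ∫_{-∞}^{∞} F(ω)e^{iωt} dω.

F[f₁*f₂](ω) = \frac{\pi \left(e^{\frac{\omega}{2}} + 1\right) e^{- \frac{\omega^{2}}{4} - \frac{\omega}{4} - \frac{1}{8}}}{4}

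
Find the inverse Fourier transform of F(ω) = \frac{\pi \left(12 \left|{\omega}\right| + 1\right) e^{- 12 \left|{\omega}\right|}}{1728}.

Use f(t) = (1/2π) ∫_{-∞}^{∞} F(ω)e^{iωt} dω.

f(t) = \frac{2}{\left(t^{2} + 144\right)^{2}}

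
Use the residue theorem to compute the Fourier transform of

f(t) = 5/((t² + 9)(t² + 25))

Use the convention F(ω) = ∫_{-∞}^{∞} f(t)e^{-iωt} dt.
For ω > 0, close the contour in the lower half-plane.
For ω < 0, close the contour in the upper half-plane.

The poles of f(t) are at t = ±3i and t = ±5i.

Let g(z) = f(z)e^{-iωz}; for large |z| the factor e^{-iωz} decays in the lower half-plane when ω > 0 and in the upper half-plane when ω < 0.

Case ω > 0 (lower half-plane, clockwise contour ⇒ F(ω) = -2πi·ΣRes):
  Res_{z = - 3 i} g(z) = \frac{5 i e^{- 3 \omega}}{96}
  Res_{z = - 5 i} g(z) = - \frac{i e^{- 5 \omega}}{32}
  F(ω) = -2πi·ΣRes = \frac{\pi \left(5 e^{2 \omega} - 3\right) e^{- 5 \omega}}{48}

Case ω < 0 (upper half-plane, counterclockwise contour ⇒ F(ω) = +2πi·ΣRes):
  Res_{z = 3 i} g(z) = - \frac{5 i e^{3 \omega}}{96}
  Res_{z = 5 i} g(z) = \frac{i e^{5 \omega}}{32}
  F(ω) = 2πi·ΣRes = \frac{\pi \left(5 - 3 e^{2 \omega}\right) e^{3 \omega}}{48}

Both cases combine into a single formula in |ω|:

F(ω) = \frac{\pi \left(5 e^{2 \left|{\omega}\right|} - 3\right) e^{- 5 \left|{\omega}\right|}}{48}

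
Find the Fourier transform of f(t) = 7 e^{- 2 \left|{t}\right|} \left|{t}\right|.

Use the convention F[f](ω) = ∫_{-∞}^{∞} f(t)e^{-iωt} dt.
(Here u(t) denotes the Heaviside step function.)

F(ω) = \frac{14 \left(4 - \omega^{2}\right)}{\left(\omega^{2} + 4\right)^{2}}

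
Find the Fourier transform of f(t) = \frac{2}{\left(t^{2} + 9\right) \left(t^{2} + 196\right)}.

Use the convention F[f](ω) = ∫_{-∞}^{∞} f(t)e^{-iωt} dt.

F(ω) = \frac{\pi \left(14 e^{11 \left|{\omega}\right|} - 3\right) e^{- 14 \left|{\omega}\right|}}{3927}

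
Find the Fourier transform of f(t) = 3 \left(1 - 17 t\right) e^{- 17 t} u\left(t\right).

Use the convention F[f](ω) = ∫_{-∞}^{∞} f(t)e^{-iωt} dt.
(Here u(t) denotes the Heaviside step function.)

F(ω) = \frac{3 i \omega}{- \omega^{2} + 34 i \omega + 289}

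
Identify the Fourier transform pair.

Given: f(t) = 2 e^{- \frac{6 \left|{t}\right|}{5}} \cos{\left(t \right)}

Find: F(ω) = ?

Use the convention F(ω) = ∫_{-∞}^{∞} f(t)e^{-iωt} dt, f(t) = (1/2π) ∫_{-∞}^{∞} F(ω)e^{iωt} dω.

F(ω) = \frac{120 \left(25 \omega^{2} + 61\right)}{625 \omega^{4} + 550 \omega^{2} + 3721}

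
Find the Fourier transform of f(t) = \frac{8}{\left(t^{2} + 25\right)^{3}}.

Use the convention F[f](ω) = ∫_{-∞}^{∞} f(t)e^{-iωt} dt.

F(ω) = \frac{\pi \left(25 \omega^{2} + 15 \left|{\omega}\right| + 3\right) e^{- 5 \left|{\omega}\right|}}{3125}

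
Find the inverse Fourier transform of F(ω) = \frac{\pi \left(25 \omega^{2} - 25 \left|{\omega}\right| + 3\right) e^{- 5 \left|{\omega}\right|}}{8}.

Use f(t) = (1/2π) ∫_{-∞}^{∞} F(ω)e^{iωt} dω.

f(t) = \frac{5 t^{4}}{\left(t^{2} + 25\right)^{3}}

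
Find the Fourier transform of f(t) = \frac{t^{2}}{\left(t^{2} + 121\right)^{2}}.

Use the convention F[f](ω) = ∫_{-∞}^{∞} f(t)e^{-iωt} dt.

F(ω) = \frac{\pi \left(1 - 11 \left|{\omega}\right|\right) e^{- 11 \left|{\omega}\right|}}{22}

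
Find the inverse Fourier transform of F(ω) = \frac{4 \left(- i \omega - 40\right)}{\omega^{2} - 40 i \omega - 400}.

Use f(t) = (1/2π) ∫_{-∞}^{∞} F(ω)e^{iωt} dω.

f(t) = 4 \left(20 t + 1\right) e^{- 20 t} u\left(t\right)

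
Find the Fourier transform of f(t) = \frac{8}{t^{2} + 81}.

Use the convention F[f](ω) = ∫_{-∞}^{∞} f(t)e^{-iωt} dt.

F(ω) = \frac{8 \pi e^{- 9 \left|{\omega}\right|}}{9}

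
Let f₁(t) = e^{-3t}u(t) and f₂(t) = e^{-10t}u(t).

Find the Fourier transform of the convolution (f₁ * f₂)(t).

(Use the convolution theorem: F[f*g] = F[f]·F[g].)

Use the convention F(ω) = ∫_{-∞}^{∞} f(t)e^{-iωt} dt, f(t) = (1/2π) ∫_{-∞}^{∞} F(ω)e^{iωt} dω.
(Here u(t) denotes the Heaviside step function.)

F[f₁*f₂](ω) = \frac{1}{\left(i \omega + 3\right) \left(i \omega + 10\right)}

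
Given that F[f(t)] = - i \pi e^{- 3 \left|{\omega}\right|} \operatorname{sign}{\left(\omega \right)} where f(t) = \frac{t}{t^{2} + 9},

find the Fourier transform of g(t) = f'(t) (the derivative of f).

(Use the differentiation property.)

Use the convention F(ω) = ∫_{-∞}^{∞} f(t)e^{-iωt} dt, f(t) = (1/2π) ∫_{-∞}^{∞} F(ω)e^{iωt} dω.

F[g](ω) = \pi \omega e^{- 3 \left|{\omega}\right|} \operatorname{sign}{\left(\omega \right)}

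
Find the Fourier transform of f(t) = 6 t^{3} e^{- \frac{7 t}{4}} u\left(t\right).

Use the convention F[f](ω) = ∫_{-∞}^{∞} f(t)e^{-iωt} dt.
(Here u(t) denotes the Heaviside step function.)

F(ω) = \frac{9216}{\left(4 i \omega + 7\right)^{4}}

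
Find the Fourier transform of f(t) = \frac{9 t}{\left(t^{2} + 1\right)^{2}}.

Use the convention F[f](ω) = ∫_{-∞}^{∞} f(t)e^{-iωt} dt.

F(ω) = - \frac{9 i \pi \omega e^{- \left|{\omega}\right|}}{2}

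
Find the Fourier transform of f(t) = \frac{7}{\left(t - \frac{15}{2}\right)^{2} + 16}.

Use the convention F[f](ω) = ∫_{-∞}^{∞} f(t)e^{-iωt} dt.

F(ω) = \frac{7 \pi e^{- \frac{15 i \omega}{2} - 4 \left|{\omega}\right|}}{4}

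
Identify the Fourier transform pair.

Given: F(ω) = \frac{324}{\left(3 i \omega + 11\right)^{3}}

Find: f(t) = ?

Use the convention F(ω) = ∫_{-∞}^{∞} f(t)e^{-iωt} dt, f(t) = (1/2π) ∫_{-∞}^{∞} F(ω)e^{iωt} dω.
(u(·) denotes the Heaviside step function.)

f(t) = 6 t^{2} e^{- \frac{11 t}{3}} u\left(t\right)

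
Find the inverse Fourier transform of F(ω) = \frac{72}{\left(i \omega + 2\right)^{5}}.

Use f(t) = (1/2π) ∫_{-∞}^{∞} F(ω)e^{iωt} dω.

f(t) = 3 t^{4} e^{- 2 t} u\left(t\right)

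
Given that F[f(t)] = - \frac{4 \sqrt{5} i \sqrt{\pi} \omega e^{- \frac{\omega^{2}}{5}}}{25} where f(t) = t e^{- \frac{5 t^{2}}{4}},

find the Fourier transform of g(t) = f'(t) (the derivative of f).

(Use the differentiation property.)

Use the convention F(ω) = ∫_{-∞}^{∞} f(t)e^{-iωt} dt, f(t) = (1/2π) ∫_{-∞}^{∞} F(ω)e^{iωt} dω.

F[g](ω) = \frac{4 \sqrt{5} \sqrt{\pi} \omega^{2} e^{- \frac{\omega^{2}}{5}}}{25}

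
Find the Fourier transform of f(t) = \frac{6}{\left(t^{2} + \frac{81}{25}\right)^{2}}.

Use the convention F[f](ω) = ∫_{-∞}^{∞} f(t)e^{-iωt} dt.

F(ω) = \frac{25 \pi \left(9 \left|{\omega}\right| + 5\right) e^{- \frac{9 \left|{\omega}\right|}{5}}}{243}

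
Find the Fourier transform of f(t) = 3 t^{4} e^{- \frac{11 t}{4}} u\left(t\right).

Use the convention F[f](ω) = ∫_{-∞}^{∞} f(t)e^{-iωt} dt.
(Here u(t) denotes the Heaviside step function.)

F(ω) = \frac{73728}{\left(4 i \omega + 11\right)^{5}}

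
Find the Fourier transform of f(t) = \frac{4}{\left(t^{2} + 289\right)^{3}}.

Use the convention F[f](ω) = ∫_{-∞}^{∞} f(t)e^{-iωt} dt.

F(ω) = \frac{\pi \left(289 \omega^{2} + 51 \left|{\omega}\right| + 3\right) e^{- 17 \left|{\omega}\right|}}{2839714}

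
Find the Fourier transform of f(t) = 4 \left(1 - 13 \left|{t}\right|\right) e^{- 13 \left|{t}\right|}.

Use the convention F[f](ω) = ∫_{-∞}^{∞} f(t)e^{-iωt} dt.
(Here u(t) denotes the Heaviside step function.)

F(ω) = \frac{208 \omega^{2}}{\left(\omega^{2} + 169\right)^{2}}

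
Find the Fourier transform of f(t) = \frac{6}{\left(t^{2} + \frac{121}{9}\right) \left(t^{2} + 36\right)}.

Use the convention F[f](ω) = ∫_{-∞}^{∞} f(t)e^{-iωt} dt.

F(ω) = - \frac{9 \pi e^{- 6 \left|{\omega}\right|}}{203} + \frac{162 \pi e^{- \frac{11 \left|{\omega}\right|}{3}}}{2233}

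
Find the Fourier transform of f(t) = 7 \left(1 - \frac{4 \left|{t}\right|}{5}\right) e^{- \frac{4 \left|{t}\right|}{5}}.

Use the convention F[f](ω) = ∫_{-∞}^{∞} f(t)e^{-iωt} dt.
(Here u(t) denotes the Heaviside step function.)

F(ω) = \frac{14000 \omega^{2}}{\left(25 \omega^{2} + 16\right)^{2}}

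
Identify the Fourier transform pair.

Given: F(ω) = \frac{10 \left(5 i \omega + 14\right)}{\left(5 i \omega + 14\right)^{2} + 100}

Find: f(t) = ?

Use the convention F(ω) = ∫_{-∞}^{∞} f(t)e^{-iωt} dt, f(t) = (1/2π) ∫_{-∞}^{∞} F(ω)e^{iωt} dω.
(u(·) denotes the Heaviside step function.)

f(t) = 2 e^{- \frac{14 t}{5}} \cos{\left(2 t \right)} u\left(t\right)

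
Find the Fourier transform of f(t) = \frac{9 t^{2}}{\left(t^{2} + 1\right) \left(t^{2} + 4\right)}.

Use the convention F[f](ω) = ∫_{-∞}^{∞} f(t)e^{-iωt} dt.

F(ω) = 3 \pi \left(2 - e^{\left|{\omega}\right|}\right) e^{- 2 \left|{\omega}\right|}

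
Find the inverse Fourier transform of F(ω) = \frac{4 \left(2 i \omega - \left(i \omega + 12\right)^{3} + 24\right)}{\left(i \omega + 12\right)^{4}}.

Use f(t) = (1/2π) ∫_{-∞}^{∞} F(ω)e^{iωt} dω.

f(t) = 4 \left(t^{2} - 1\right) e^{- 12 t} u\left(t\right)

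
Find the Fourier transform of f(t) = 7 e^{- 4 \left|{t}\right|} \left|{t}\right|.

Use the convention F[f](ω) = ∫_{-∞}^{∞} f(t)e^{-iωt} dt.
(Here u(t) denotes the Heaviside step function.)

F(ω) = \frac{14 \left(16 - \omega^{2}\right)}{\left(\omega^{2} + 16\right)^{2}}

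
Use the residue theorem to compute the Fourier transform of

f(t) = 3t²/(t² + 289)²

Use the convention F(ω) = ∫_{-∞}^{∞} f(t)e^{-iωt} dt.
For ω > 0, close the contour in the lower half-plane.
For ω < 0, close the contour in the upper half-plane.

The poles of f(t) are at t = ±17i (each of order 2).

Let g(z) = f(z)e^{-iωz}; for large |z| the factor e^{-iωz} decays in the lower half-plane when ω > 0 and in the upper half-plane when ω < 0.

Case ω > 0 (lower half-plane, clockwise contour ⇒ F(ω) = -2πi·ΣRes):
  Res_{z = - 17 i} g(z) = \frac{3 i \left(1 - 17 \omega\right) e^{- 17 \omega}}{68} (pole of order 2)
  F(ω) = -2πi·ΣRes = \frac{3 \pi \left(1 - 17 \omega\right) e^{- 17 \omega}}{34}

Case ω < 0 (upper half-plane, counterclockwise contour ⇒ F(ω) = +2πi·ΣRes):
  Res_{z = 17 i} g(z) = \frac{3 i \left(- 17 \omega - 1\right) e^{17 \omega}}{68} (pole of order 2)
  F(ω) = 2πi·ΣRes = \frac{3 \pi \left(17 \omega + 1\right) e^{17 \omega}}{34}

Both cases combine into a single formula in |ω|:

F(ω) = \frac{3 \pi \left(1 - 17 \left|{\omega}\right|\right) e^{- 17 \left|{\omega}\right|}}{34}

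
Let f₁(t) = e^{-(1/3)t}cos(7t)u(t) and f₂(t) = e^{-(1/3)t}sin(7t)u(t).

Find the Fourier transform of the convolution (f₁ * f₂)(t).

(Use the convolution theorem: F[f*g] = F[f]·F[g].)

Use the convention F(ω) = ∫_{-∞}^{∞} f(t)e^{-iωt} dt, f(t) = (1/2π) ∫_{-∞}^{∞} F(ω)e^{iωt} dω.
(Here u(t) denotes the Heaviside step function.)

F[f₁*f₂](ω) = \frac{189 \left(3 i \omega + 1\right)}{\left(\left(3 i \omega + 1\right)^{2} + 441\right)^{2}}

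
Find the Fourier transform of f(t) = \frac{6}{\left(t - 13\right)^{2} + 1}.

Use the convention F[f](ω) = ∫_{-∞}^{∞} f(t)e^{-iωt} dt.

F(ω) = 6 \pi e^{- 13 i \omega - \left|{\omega}\right|}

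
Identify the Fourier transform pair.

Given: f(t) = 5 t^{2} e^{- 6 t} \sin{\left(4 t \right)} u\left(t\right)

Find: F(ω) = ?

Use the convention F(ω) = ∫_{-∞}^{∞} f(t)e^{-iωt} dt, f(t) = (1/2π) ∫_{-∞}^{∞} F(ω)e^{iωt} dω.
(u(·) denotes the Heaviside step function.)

F(ω) = \frac{40 \left(3 \left(i \omega + 6\right)^{2} - 16\right)}{\left(\left(i \omega + 6\right)^{2} + 16\right)^{3}}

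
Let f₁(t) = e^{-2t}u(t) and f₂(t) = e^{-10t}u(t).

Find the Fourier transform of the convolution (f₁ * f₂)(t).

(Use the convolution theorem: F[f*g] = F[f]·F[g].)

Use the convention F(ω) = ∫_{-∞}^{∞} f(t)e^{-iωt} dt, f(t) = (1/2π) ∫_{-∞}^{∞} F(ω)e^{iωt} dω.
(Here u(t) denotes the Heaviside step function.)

F[f₁*f₂](ω) = \frac{1}{\left(i \omega + 2\right) \left(i \omega + 10\right)}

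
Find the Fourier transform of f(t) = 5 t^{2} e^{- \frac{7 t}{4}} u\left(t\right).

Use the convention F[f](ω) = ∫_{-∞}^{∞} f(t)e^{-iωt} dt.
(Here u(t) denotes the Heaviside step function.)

F(ω) = \frac{640}{\left(4 i \omega + 7\right)^{3}}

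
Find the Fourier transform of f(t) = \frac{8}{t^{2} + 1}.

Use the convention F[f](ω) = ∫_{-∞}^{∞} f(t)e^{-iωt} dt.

F(ω) = 8 \pi e^{- \left|{\omega}\right|}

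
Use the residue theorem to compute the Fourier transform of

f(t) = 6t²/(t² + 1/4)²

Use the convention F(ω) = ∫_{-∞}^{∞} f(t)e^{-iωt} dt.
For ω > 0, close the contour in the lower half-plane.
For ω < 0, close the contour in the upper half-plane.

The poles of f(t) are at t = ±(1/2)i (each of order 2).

Let g(z) = f(z)e^{-iωz}; for large |z| the factor e^{-iωz} decays in the lower half-plane when ω > 0 and in the upper half-plane when ω < 0.

Case ω > 0 (lower half-plane, clockwise contour ⇒ F(ω) = -2πi·ΣRes):
  Res_{z = - \frac{i}{2}} g(z) = \frac{3 i \left(2 - \omega\right) e^{- \frac{\omega}{2}}}{2} (pole of order 2)
  F(ω) = -2πi·ΣRes = 3 \pi \left(2 - \omega\right) e^{- \frac{\omega}{2}}

Case ω < 0 (upper half-plane, counterclockwise contour ⇒ F(ω) = +2πi·ΣRes):
  Res_{z = \frac{i}{2}} g(z) = \frac{3 i \left(- \omega - 2\right) e^{\frac{\omega}{2}}}{2} (pole of order 2)
  F(ω) = 2πi·ΣRes = 3 \pi \left(\omega + 2\right) e^{\frac{\omega}{2}}

Both cases combine into a single formula in |ω|:

F(ω) = 3 \pi \left(2 - \left|{\omega}\right|\right) e^{- \frac{\left|{\omega}\right|}{2}}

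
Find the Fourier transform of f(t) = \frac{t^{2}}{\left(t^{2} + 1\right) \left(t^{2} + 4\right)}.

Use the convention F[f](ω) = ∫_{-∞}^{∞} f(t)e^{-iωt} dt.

F(ω) = \frac{\pi \left(2 - e^{\left|{\omega}\right|}\right) e^{- 2 \left|{\omega}\right|}}{3}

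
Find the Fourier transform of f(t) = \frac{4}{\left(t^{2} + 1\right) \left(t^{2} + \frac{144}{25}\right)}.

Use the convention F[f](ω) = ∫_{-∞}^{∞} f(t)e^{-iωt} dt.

F(ω) = \frac{100 \pi e^{- \left|{\omega}\right|}}{119} - \frac{125 \pi e^{- \frac{12 \left|{\omega}\right|}{5}}}{357}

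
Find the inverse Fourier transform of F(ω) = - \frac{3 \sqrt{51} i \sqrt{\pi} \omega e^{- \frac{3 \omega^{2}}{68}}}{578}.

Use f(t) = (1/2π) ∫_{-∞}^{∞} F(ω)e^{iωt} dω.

f(t) = t e^{- \frac{17 t^{2}}{3}}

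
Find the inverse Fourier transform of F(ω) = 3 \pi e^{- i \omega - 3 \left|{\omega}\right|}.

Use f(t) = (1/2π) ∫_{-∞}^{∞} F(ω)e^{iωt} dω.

f(t) = \frac{9}{\left(t - 1\right)^{2} + 9}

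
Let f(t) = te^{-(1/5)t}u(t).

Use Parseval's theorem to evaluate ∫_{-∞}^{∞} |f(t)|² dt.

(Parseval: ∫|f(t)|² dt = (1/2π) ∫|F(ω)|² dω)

∫|f(t)|² dt = \frac{125}{4}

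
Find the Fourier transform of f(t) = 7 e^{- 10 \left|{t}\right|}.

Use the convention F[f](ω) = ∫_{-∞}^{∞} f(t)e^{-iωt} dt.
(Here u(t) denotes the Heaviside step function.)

F(ω) = \frac{140}{\omega^{2} + 100}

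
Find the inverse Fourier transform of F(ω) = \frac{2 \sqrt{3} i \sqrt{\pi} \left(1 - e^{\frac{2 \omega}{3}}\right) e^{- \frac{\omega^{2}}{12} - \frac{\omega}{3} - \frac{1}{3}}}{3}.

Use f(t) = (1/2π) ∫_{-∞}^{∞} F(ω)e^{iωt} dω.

f(t) = 4 e^{- 3 t^{2}} \sin{\left(2 t \right)}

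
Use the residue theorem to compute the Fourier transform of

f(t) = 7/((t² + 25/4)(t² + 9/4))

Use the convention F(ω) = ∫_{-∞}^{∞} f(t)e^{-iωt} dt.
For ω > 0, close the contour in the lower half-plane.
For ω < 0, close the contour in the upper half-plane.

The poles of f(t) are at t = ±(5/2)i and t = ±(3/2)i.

Let g(z) = f(z)e^{-iωz}; for large |z| the factor e^{-iωz} decays in the lower half-plane when ω > 0 and in the upper half-plane when ω < 0.

Case ω > 0 (lower half-plane, clockwise contour ⇒ F(ω) = -2πi·ΣRes):
  Res_{z = - \frac{5 i}{2}} g(z) = - \frac{7 i e^{- \frac{5 \omega}{2}}}{20}
  Res_{z = - \frac{3 i}{2}} g(z) = \frac{7 i e^{- \frac{3 \omega}{2}}}{12}
  F(ω) = -2πi·ΣRes = \frac{7 \pi \left(5 e^{\omega} - 3\right) e^{- \frac{5 \omega}{2}}}{30}

Case ω < 0 (upper half-plane, counterclockwise contour ⇒ F(ω) = +2πi·ΣRes):
  Res_{z = \frac{5 i}{2}} g(z) = \frac{7 i e^{\frac{5 \omega}{2}}}{20}
  Res_{z = \frac{3 i}{2}} g(z) = - \frac{7 i e^{\frac{3 \omega}{2}}}{12}
  F(ω) = 2πi·ΣRes = \frac{7 \pi \left(5 - 3 e^{\omega}\right) e^{\frac{3 \omega}{2}}}{30}

Both cases combine into a single formula in |ω|:

F(ω) = \frac{7 \pi \left(5 e^{\left|{\omega}\right|} - 3\right) e^{- \frac{5 \left|{\omega}\right|}{2}}}{30}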